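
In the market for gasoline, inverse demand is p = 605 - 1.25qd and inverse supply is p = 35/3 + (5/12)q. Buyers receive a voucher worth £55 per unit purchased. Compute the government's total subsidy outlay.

Government cost = £21395

Pre-subsidy: 605 - 1.25q = 35/3 + (5/12)q gives q* = 356 and p* = 160.
With the rebate, buyers effectively pay pb = ps − 55, where ps is the price sellers receive.
On the curves, pb = 605 - 1.25q and ps = 35/3 + (5/12)q; the wedge ps − pb = 55 gives 35/3 + (5/12)q − (605 - 1.25q) = 55, so q' = 389.
Then pb = 605 − 1.25·389 = 118.75 and ps = 35/3 + (5/12)·389 = 173.75.
Government outlay = subsidy × quantity = 55 × 389 = 21395.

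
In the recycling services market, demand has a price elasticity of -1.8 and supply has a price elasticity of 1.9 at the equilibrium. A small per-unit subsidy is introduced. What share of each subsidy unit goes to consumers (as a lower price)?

For a small subsidy around the equilibrium, the benefit split depends on the relative slopes, which at a point are proportional to the elasticities.
Buyer share = εs/(εs + |εd|) = 1.9/(1.9 + 1.8) = 19/37; seller share = |εd|/(εs + |εd|) = 18/37.

Consumer share = 19/37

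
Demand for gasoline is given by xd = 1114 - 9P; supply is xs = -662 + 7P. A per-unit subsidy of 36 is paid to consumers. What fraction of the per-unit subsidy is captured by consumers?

Pre-subsidy: 1114 - 9P = -662 + 7P gives P* = 111, x* = 115.
With the rebate, buyers effectively pay Pb = Ps − 36, where Ps is the price sellers receive.
Demand in terms of Ps becomes xd = 1114 − 9(Ps − 36) = 1438 - 9Ps. Setting this equal to supply: 1438 - 9Ps = -662 + 7Ps, so Ps = 131.25.
Buyers pay Pb = 131.25 − 36 = 95.25; x' = -662 + 7·131.25 = 256.75.
Buyers' price falls by P* − Pb = 111 − 95.25 = 15.75; sellers' price rises by Ps − P* = 131.25 − 111 = 20.25.
So consumers capture 15.75/36 = 0.4375 of each unit of subsidy.

Consumer share = 0.4375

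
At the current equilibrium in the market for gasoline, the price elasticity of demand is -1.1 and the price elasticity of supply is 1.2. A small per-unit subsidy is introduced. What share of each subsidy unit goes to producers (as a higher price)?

For a small subsidy around the equilibrium, the benefit split depends on the relative slopes, which at a point are proportional to the elasticities.
Buyer share = εs/(εs + |εd|) = 1.2/(1.2 + 1.1) = 12/23; seller share = |εd|/(εs + |εd|) = 11/23.
So producers capture 11/23 of the subsidy.

Producer share = 11/23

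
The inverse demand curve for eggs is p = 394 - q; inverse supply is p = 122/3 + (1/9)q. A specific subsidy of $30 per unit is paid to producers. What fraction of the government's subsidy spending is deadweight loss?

Pre-subsidy: 394 - q = 122/3 + (1/9)q gives q* = 318 and p* = 76.
With the subsidy, sellers receive ps = pb + 30 for each unit, where pb is the price buyers pay.
On the curves, pb = 394 - q and ps = 122/3 + (1/9)q; the wedge ps − pb = 30 gives 122/3 + (1/9)q − (394 - q) = 30, so q' = 345.
Then pb = 394 − 1·345 = 49 and ps = 122/3 + (1/9)·345 = 79.
ΔCS = ½(318 + 345)(76 − 49) = 8950.5; ΔPS = ½(318 + 345)(79 − 76) = 994.5.
Government spending = 30 × 345 = 10350.
DWL = ½ × 30 × (345 − 318) = 405; fraction = 405 / 10350 = 9/230.

DWL / government spending = 9/230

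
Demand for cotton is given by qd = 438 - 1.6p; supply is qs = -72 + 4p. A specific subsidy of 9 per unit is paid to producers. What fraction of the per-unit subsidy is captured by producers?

Pre-subsidy: 438 - 1.6p = -72 + 4p gives p* = 1275/14, q* = 2046/7.
With the subsidy, sellers receive ps = pb + 9 for each unit, where pb is the price buyers pay.
Supply in terms of pb becomes qs = -72 + 4(pb + 9) = -36 + 4pb. Setting this equal to demand: 438 - 1.6pb = -36 + 4pb, so pb = 1185/14.
Sellers receive ps = 1185/14 + 9 = 1311/14; q' = 438 − 1.6·(1185/14) = 2118/7.
Buyers' price falls by p* − pb = 1275/14 − 1185/14 = 45/7; sellers' price rises by ps − p* = 1311/14 − 1275/14 = 18/7.
So producers capture (18/7)/9 = 2/7 of each unit of subsidy.

Producer share = 2/7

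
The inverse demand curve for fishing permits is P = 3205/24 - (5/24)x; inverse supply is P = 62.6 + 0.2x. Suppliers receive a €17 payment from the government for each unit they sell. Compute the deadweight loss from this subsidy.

Deadweight loss = 17340/49

Pre-subsidy: 3205/24 - (5/24)x = 62.6 + 0.2x gives x* = 8513/49 and P* = 4770/49.
With the subsidy, sellers receive Ps = Pb + 17 for each unit, where Pb is the price buyers pay.
On the curves, Pb = 3205/24 - (5/24)x and Ps = 62.6 + 0.2x; the wedge Ps − Pb = 17 gives 62.6 + 0.2x − (3205/24 - (5/24)x) = 17, so x' = 10553/49.
Then Pb = 3205/24 − (5/24)·(10553/49) = 4345/49 and Ps = 62.6 + 0.2·(10553/49) = 5178/49.
The subsidy expands output by 10553/49 − 8513/49 = 2040/49 past the efficient level; on those units the gap between marginal cost and willingness to pay runs from 0 up to 17.
DWL = ½ × 17 × 2040/49 = 17340/49.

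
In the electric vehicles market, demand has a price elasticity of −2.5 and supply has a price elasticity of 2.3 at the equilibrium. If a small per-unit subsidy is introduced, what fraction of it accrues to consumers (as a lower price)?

Consumer share = 23/48

For a small subsidy around the equilibrium, the benefit split depends on the relative slopes, which at a point are proportional to the elasticities.
Buyer share = εs/(εs + |εd|) = 2.3/(2.3 + 2.5) = 23/48; seller share = |εd|/(εs + |εd|) = 25/48.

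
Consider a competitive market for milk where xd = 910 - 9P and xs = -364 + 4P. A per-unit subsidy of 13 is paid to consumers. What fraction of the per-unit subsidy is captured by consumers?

Pre-subsidy: 910 - 9P = -364 + 4P gives P* = 98, x* = 28.
With the rebate, buyers effectively pay Pb = Ps − 13, where Ps is the price sellers receive.
Demand in terms of Ps becomes xd = 910 − 9(Ps − 13) = 1027 - 9Ps. Setting this equal to supply: 1027 - 9Ps = -364 + 4Ps, so Ps = 107.
Buyers pay Pb = 107 − 13 = 94; x' = -364 + 4·107 = 64.
Buyers' price falls by P* − Pb = 98 − 94 = 4; sellers' price rises by Ps − P* = 107 − 98 = 9.
So consumers capture 4/13 = 4/13 of each unit of subsidy.

Consumer share = 4/13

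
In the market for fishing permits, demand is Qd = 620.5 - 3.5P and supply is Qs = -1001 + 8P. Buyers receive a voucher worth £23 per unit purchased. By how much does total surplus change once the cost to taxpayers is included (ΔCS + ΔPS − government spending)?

Pre-subsidy: 620.5 - 3.5P = -1001 + 8P gives P* = 141, Q* = 127.
With the rebate, buyers effectively pay Pb = Ps − 23, where Ps is the price sellers receive.
Demand in terms of Ps becomes Qd = 620.5 − 3.5(Ps − 23) = 701 - 3.5Ps. Setting this equal to supply: 701 - 3.5Ps = -1001 + 8Ps, so Ps = 148.
Buyers pay Pb = 148 − 23 = 125; Q' = -1001 + 8·148 = 183.
ΔCS = ½(127 + 183)(141 − 125) = 2480; ΔPS = ½(127 + 183)(148 − 141) = 1085.
Government spending = 23 × 183 = 4209.
Net change = 2480 + 1085 − 4209 = -644. The loss equals the DWL triangle ½·23·56.

Net change in total surplus = -£644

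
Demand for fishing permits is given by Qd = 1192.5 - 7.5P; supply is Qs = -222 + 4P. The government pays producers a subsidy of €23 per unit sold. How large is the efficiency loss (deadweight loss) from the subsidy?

Pre-subsidy: 1192.5 - 7.5P = -222 + 4P gives P* = 123, Q* = 270.
With the subsidy, sellers receive Ps = Pb + 23 for each unit, where Pb is the price buyers pay.
Supply in terms of Pb becomes Qs = -222 + 4(Pb + 23) = -130 + 4Pb. Setting this equal to demand: 1192.5 - 7.5Pb = -130 + 4Pb, so Pb = 115.
Sellers receive Ps = 115 + 23 = 138; Q' = 1192.5 − 7.5·115 = 330.
The subsidy expands output by 330 − 270 = 60 past the efficient level; on those units the gap between marginal cost and willingness to pay runs from 0 up to 23.
DWL = ½ × 23 × 60 = 690.

Deadweight loss = €690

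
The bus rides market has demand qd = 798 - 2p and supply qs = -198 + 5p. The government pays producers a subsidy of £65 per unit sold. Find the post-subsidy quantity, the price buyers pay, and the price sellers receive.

Pre-subsidy: 798 - 2p = -198 + 5p gives p* = 996/7, q* = 3594/7.
With the subsidy, sellers receive ps = pb + 65 for each unit, where pb is the price buyers pay.
Supply in terms of pb becomes qs = -198 + 5(pb + 65) = 127 + 5pb. Setting this equal to demand: 798 - 2pb = 127 + 5pb, so pb = 671/7.
Sellers receive ps = 671/7 + 65 = 1126/7; q' = 798 − 2·(671/7) = 4244/7.

q' = 4244/7; buyers pay 671/7; sellers receive 1126/7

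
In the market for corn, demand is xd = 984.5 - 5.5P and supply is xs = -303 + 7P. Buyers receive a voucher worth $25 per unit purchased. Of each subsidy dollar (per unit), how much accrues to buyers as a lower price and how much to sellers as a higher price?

Buyers gain $14 per unit; sellers gain $11 per unit

Pre-subsidy: 984.5 - 5.5P = -303 + 7P gives P* = 103, x* = 418.
With the rebate, buyers effectively pay Pb = Ps − 25, where Ps is the price sellers receive.
Demand in terms of Ps becomes xd = 984.5 − 5.5(Ps − 25) = 1122 - 5.5Ps. Setting this equal to supply: 1122 - 5.5Ps = -303 + 7Ps, so Ps = 114.
Buyers pay Pb = 114 − 25 = 89; x' = -303 + 7·114 = 495.
Buyers' price falls by P* − Pb = 103 − 89 = 14; sellers' price rises by Ps − P* = 114 − 103 = 11.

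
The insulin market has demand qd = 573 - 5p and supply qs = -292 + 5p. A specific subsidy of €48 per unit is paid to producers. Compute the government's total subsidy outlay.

Pre-subsidy: 573 - 5p = -292 + 5p gives p* = 86.5, q* = 140.5.
With the subsidy, sellers receive ps = pb + 48 for each unit, where pb is the price buyers pay.
Supply in terms of pb becomes qs = -292 + 5(pb + 48) = -52 + 5pb. Setting this equal to demand: 573 - 5pb = -52 + 5pb, so pb = 62.5.
Sellers receive ps = 62.5 + 48 = 110.5; q' = 573 − 5·62.5 = 260.5.
Government outlay = subsidy × quantity = 48 × 260.5 = 12504.

Government cost = €12504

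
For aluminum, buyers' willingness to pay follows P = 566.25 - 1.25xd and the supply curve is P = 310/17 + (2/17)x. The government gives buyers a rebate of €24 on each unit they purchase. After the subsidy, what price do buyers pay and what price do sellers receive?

Buyers pay 4040/93; sellers receive 6272/93

Pre-subsidy: 566.25 - 1.25x = 310/17 + (2/17)x gives x* = 37265/93 and P* = 6080/93.
With the rebate, buyers effectively pay Pb = Ps − 24, where Ps is the price sellers receive.
On the curves, Pb = 566.25 - 1.25x and Ps = 310/17 + (2/17)x; the wedge Ps − Pb = 24 gives 310/17 + (2/17)x − (566.25 - 1.25x) = 24, so x' = 38897/93.
Then Pb = 566.25 − 1.25·(38897/93) = 4040/93 and Ps = 310/17 + (2/17)·(38897/93) = 6272/93.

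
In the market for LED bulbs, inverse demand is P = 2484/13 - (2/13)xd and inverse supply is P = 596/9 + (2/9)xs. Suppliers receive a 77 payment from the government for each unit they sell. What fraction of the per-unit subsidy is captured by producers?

Producer share = 13/22

Pre-subsidy: 2484/13 - (2/13)x = 596/9 + (2/9)x gives x* = 332 and P* = 140.
With the subsidy, sellers receive Ps = Pb + 77 for each unit, where Pb is the price buyers pay.
On the curves, Pb = 2484/13 - (2/13)x and Ps = 596/9 + (2/9)x; the wedge Ps − Pb = 77 gives 596/9 + (2/9)x − (2484/13 - (2/13)x) = 77, so x' = 536.75.
Then Pb = 2484/13 − (2/13)·536.75 = 108.5 and Ps = 596/9 + (2/9)·536.75 = 185.5.
Buyers' price falls by P* − Pb = 140 − 108.5 = 31.5; sellers' price rises by Ps − P* = 185.5 − 140 = 45.5.
So producers capture 45.5/77 = 13/22 of each unit of subsidy.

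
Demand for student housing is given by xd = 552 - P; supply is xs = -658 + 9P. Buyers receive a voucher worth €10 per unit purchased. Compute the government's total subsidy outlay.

Government cost = €4400

Pre-subsidy: 552 - P = -658 + 9P gives P* = 121, x* = 431.
With the rebate, buyers effectively pay Pb = Ps − 10, where Ps is the price sellers receive.
Demand in terms of Ps becomes xd = 552 − 1(Ps − 10) = 562 - Ps. Setting this equal to supply: 562 - Ps = -658 + 9Ps, so Ps = 122.
Buyers pay Pb = 122 − 10 = 112; x' = -658 + 9·122 = 440.
Government outlay = subsidy × quantity = 10 × 440 = 4400.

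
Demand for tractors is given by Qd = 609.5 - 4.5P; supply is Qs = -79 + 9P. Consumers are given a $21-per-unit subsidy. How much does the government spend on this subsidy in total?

Pre-subsidy: 609.5 - 4.5P = -79 + 9P gives P* = 51, Q* = 380.
With the rebate, buyers effectively pay Pb = Ps − 21, where Ps is the price sellers receive.
Demand in terms of Ps becomes Qd = 609.5 − 4.5(Ps − 21) = 704 - 4.5Ps. Setting this equal to supply: 704 - 4.5Ps = -79 + 9Ps, so Ps = 58.
Buyers pay Pb = 58 − 21 = 37; Q' = -79 + 9·58 = 443.
Government outlay = subsidy × quantity = 21 × 443 = 9303.

Government cost = $9303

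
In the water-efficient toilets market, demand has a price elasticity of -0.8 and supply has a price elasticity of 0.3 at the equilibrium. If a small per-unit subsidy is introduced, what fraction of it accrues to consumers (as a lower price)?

Consumer share = 3/11

For a small subsidy around the equilibrium, the benefit split depends on the relative slopes, which at a point are proportional to the elasticities.
Buyer share = εs/(εs + |εd|) = 0.3/(0.3 + 0.8) = 3/11; seller share = |εd|/(εs + |εd|) = 8/11.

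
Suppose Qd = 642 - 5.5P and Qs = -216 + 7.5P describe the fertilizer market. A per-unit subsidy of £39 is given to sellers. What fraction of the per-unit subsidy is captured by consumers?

Consumer share = 15/26

Pre-subsidy: 642 - 5.5P = -216 + 7.5P gives P* = 66, Q* = 279.
With the subsidy, sellers receive Ps = Pb + 39 for each unit, where Pb is the price buyers pay.
Supply in terms of Pb becomes Qs = -216 + 7.5(Pb + 39) = 76.5 + 7.5Pb. Setting this equal to demand: 642 - 5.5Pb = 76.5 + 7.5Pb, so Pb = 43.5.
Sellers receive Ps = 43.5 + 39 = 82.5; Q' = 642 − 5.5·43.5 = 402.75.
Buyers' price falls by P* − Pb = 66 − 43.5 = 22.5; sellers' price rises by Ps − P* = 82.5 − 66 = 16.5.
So consumers capture 22.5/39 = 15/26 of each unit of subsidy.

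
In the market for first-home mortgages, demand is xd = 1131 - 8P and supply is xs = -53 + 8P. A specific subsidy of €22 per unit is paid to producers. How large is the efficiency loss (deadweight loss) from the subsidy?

Deadweight loss = €968

Pre-subsidy: 1131 - 8P = -53 + 8P gives P* = 74, x* = 539.
With the subsidy, sellers receive Ps = Pb + 22 for each unit, where Pb is the price buyers pay.
Supply in terms of Pb becomes xs = -53 + 8(Pb + 22) = 123 + 8Pb. Setting this equal to demand: 1131 - 8Pb = 123 + 8Pb, so Pb = 63.
Sellers receive Ps = 63 + 22 = 85; x' = 1131 − 8·63 = 627.
The subsidy expands output by 627 − 539 = 88 past the efficient level; on those units the gap between marginal cost and willingness to pay runs from 0 up to 22.
DWL = ½ × 22 × 88 = 968.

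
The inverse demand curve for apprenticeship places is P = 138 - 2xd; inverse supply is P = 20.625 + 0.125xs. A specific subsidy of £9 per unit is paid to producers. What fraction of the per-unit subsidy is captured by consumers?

Pre-subsidy: 138 - 2x = 20.625 + 0.125x gives x* = 939/17 and P* = 468/17.
With the subsidy, sellers receive Ps = Pb + 9 for each unit, where Pb is the price buyers pay.
On the curves, Pb = 138 - 2x and Ps = 20.625 + 0.125x; the wedge Ps − Pb = 9 gives 20.625 + 0.125x − (138 - 2x) = 9, so x' = 1011/17.
Then Pb = 138 − 2·(1011/17) = 324/17 and Ps = 20.625 + 0.125·(1011/17) = 477/17.
Buyers' price falls by P* − Pb = 468/17 − 324/17 = 144/17; sellers' price rises by Ps − P* = 477/17 − 468/17 = 9/17.
So consumers capture (144/17)/9 = 16/17 of each unit of subsidy.

Consumer share = 16/17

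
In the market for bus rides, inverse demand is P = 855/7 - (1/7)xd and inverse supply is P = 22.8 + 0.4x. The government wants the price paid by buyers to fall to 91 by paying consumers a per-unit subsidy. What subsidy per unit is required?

Required subsidy s = 19 per unit

At a buyer price of 91, quantity demanded is 855 − 7·91 = 218.
Sellers supply 218 only when they receive Ps = 22.8 + 0.4·218 = 110.
s = Ps − Pb = 110 − 91 = 19.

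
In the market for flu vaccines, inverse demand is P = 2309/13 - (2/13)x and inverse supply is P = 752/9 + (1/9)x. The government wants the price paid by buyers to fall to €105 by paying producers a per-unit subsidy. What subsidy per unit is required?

At a buyer price of 105, quantity demanded is 1154.5 − 6.5·105 = 472.
Sellers supply 472 only when they receive Ps = 752/9 + (1/9)·472 = 136.
s = Ps − Pb = 136 − 105 = 31.

Required subsidy s = €31 per unit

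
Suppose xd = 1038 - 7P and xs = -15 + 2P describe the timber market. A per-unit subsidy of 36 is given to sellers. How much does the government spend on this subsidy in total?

Government cost = 9900

Pre-subsidy: 1038 - 7P = -15 + 2P gives P* = 117, x* = 219.
With the subsidy, sellers receive Ps = Pb + 36 for each unit, where Pb is the price buyers pay.
Supply in terms of Pb becomes xs = -15 + 2(Pb + 36) = 57 + 2Pb. Setting this equal to demand: 1038 - 7Pb = 57 + 2Pb, so Pb = 109.
Sellers receive Ps = 109 + 36 = 145; x' = 1038 − 7·109 = 275.
Government outlay = subsidy × quantity = 36 × 275 = 9900.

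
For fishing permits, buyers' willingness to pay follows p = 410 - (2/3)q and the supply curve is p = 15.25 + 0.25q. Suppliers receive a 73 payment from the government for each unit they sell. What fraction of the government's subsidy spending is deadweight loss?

DWL / government spending = 146/1871

Pre-subsidy: 410 - (2/3)q = 15.25 + 0.25q gives q* = 4737/11 and p* = 1352/11.
With the subsidy, sellers receive ps = pb + 73 for each unit, where pb is the price buyers pay.
On the curves, pb = 410 - (2/3)q and ps = 15.25 + 0.25q; the wedge ps − pb = 73 gives 15.25 + 0.25q − (410 - (2/3)q) = 73, so q' = 5613/11.
Then pb = 410 − (2/3)·(5613/11) = 768/11 and ps = 15.25 + 0.25·(5613/11) = 1571/11.
ΔCS = ½(4737/11 + 5613/11)(1352/11 − 768/11) = 3022200/121; ΔPS = ½(4737/11 + 5613/11)(1571/11 − 1352/11) = 1133325/121.
Government spending = 73 × 5613/11 = 409749/11.
DWL = ½ × 73 × (5613/11 − 4737/11) = 31974/11; fraction = (31974/11) / (409749/11) = 146/1871.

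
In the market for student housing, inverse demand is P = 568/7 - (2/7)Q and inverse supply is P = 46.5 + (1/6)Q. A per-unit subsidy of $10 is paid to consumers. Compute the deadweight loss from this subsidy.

Pre-subsidy: 568/7 - (2/7)Q = 46.5 + (1/6)Q gives Q* = 1455/19 and P* = 1126/19.
With the rebate, buyers effectively pay Pb = Ps − 10, where Ps is the price sellers receive.
On the curves, Pb = 568/7 - (2/7)Q and Ps = 46.5 + (1/6)Q; the wedge Ps − Pb = 10 gives 46.5 + (1/6)Q − (568/7 - (2/7)Q) = 10, so Q' = 1875/19.
Then Pb = 568/7 − (2/7)·(1875/19) = 1006/19 and Ps = 46.5 + (1/6)·(1875/19) = 1196/19.
The subsidy expands output by 1875/19 − 1455/19 = 420/19 past the efficient level; on those units the gap between marginal cost and willingness to pay runs from 0 up to 10.
DWL = ½ × 10 × 420/19 = 2100/19.

Deadweight loss = 2100/19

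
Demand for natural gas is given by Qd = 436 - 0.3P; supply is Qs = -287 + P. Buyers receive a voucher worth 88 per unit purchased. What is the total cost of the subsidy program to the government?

Government cost = 331144/13

Pre-subsidy: 436 - 0.3P = -287 + P gives P* = 7230/13, Q* = 3499/13.
With the rebate, buyers effectively pay Pb = Ps − 88, where Ps is the price sellers receive.
Demand in terms of Ps becomes Qd = 436 − 0.3(Ps − 88) = 462.4 - 0.3Ps. Setting this equal to supply: 462.4 - 0.3Ps = -287 + Ps, so Ps = 7494/13.
Buyers pay Pb = 7494/13 − 88 = 6350/13; Q' = -287 + 1·(7494/13) = 3763/13.
Government outlay = subsidy × quantity = 88 × 3763/13 = 331144/13.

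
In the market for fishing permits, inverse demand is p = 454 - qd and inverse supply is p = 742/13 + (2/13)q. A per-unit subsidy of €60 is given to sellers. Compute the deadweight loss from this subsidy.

Deadweight loss = €1560

Pre-subsidy: 454 - q = 742/13 + (2/13)q gives q* = 344 and p* = 110.
With the subsidy, sellers receive ps = pb + 60 for each unit, where pb is the price buyers pay.
On the curves, pb = 454 - q and ps = 742/13 + (2/13)q; the wedge ps − pb = 60 gives 742/13 + (2/13)q − (454 - q) = 60, so q' = 396.
Then pb = 454 − 1·396 = 58 and ps = 742/13 + (2/13)·396 = 118.
The subsidy expands output by 396 − 344 = 52 past the efficient level; on those units the gap between marginal cost and willingness to pay runs from 0 up to 60.
DWL = ½ × 60 × 52 = 1560.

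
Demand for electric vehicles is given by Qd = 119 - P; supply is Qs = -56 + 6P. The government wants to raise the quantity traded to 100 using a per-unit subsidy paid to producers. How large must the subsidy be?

Required subsidy s = 7 per unit

At Q = 100, invert demand for the buyer price: Pb = (119 − 100)/1 = 19; invert supply for the seller price: Ps = (100 − (-56))/6 = 26.
The subsidy must fill the gap: s = Ps − Pb = 26 − 19 = 7.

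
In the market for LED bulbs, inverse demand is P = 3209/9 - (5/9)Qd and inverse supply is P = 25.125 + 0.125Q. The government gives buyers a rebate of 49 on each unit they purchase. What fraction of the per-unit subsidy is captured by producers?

Pre-subsidy: 3209/9 - (5/9)Q = 25.125 + 0.125Q gives Q* = 487 and P* = 86.
With the rebate, buyers effectively pay Pb = Ps − 49, where Ps is the price sellers receive.
On the curves, Pb = 3209/9 - (5/9)Q and Ps = 25.125 + 0.125Q; the wedge Ps − Pb = 49 gives 25.125 + 0.125Q − (3209/9 - (5/9)Q) = 49, so Q' = 559.
Then Pb = 3209/9 − (5/9)·559 = 46 and Ps = 25.125 + 0.125·559 = 95.
Buyers' price falls by P* − Pb = 86 − 46 = 40; sellers' price rises by Ps − P* = 95 − 86 = 9.
So producers capture 9/49 = 9/49 of each unit of subsidy.

Producer share = 9/49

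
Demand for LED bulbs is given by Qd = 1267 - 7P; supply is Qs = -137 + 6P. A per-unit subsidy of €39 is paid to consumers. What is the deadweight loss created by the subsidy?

Pre-subsidy: 1267 - 7P = -137 + 6P gives P* = 108, Q* = 511.
With the rebate, buyers effectively pay Pb = Ps − 39, where Ps is the price sellers receive.
Demand in terms of Ps becomes Qd = 1267 − 7(Ps − 39) = 1540 - 7Ps. Setting this equal to supply: 1540 - 7Ps = -137 + 6Ps, so Ps = 129.
Buyers pay Pb = 129 − 39 = 90; Q' = -137 + 6·129 = 637.
The subsidy expands output by 637 − 511 = 126 past the efficient level; on those units the gap between marginal cost and willingness to pay runs from 0 up to 39.
DWL = ½ × 39 × 126 = 2457.

Deadweight loss = €2457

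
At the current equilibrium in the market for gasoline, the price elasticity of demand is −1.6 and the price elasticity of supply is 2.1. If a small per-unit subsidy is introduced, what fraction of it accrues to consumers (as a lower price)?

Consumer share = 21/37

For a small subsidy around the equilibrium, the benefit split depends on the relative slopes, which at a point are proportional to the elasticities.
Buyer share = εs/(εs + |εd|) = 2.1/(2.1 + 1.6) = 21/37; seller share = |εd|/(εs + |εd|) = 16/37.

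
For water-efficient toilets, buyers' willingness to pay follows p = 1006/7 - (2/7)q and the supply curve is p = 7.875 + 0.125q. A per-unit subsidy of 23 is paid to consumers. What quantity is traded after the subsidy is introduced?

Pre-subsidy: 1006/7 - (2/7)q = 7.875 + 0.125q gives q* = 7607/23 and p* = 1132/23.
With the rebate, buyers effectively pay pb = ps − 23, where ps is the price sellers receive.
On the curves, pb = 1006/7 - (2/7)q and ps = 7.875 + 0.125q; the wedge ps − pb = 23 gives 7.875 + 0.125q − (1006/7 - (2/7)q) = 23, so q' = 8895/23.
Then pb = 1006/7 − (2/7)·(8895/23) = 764/23 and ps = 7.875 + 0.125·(8895/23) = 1293/23.

q' = 8895/23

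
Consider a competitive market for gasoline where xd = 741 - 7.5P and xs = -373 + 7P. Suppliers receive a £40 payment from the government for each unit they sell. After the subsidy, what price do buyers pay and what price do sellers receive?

Pre-subsidy: 741 - 7.5P = -373 + 7P gives P* = 2228/29, x* = 4779/29.
With the subsidy, sellers receive Ps = Pb + 40 for each unit, where Pb is the price buyers pay.
Supply in terms of Pb becomes xs = -373 + 7(Pb + 40) = -93 + 7Pb. Setting this equal to demand: 741 - 7.5Pb = -93 + 7Pb, so Pb = 1668/29.
Sellers receive Ps = 1668/29 + 40 = 2828/29; x' = 741 − 7.5·(1668/29) = 8979/29.

Buyers pay 1668/29; sellers receive 2828/29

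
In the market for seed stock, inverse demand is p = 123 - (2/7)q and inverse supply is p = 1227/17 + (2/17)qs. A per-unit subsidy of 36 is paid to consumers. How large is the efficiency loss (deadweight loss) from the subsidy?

Deadweight loss = 1606.5

Pre-subsidy: 123 - (2/7)q = 1227/17 + (2/17)q gives q* = 126 and p* = 87.
With the rebate, buyers effectively pay pb = ps − 36, where ps is the price sellers receive.
On the curves, pb = 123 - (2/7)q and ps = 1227/17 + (2/17)q; the wedge ps − pb = 36 gives 1227/17 + (2/17)q − (123 - (2/7)q) = 36, so q' = 215.25.
Then pb = 123 − (2/7)·215.25 = 61.5 and ps = 1227/17 + (2/17)·215.25 = 97.5.
The subsidy expands output by 215.25 − 126 = 89.25 past the efficient level; on those units the gap between marginal cost and willingness to pay runs from 0 up to 36.
DWL = ½ × 36 × 89.25 = 1606.5.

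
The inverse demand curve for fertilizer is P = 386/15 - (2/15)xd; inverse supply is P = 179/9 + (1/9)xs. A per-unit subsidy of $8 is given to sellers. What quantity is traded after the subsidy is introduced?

Pre-subsidy: 386/15 - (2/15)x = 179/9 + (1/9)x gives x* = 263/11 and P* = 248/11.
With the subsidy, sellers receive Ps = Pb + 8 for each unit, where Pb is the price buyers pay.
On the curves, Pb = 386/15 - (2/15)x and Ps = 179/9 + (1/9)x; the wedge Ps − Pb = 8 gives 179/9 + (1/9)x − (386/15 - (2/15)x) = 8, so x' = 623/11.
Then Pb = 386/15 − (2/15)·(623/11) = 200/11 and Ps = 179/9 + (1/9)·(623/11) = 288/11.

x' = 623/11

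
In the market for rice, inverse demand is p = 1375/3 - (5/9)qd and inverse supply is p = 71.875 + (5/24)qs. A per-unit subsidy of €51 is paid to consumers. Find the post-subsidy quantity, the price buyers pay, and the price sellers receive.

q' = 31497/55; buyers pay 1542/11; sellers receive 2103/11

Pre-subsidy: 1375/3 - (5/9)q = 71.875 + (5/24)q gives q* = 5565/11 and p* = 1950/11.
With the rebate, buyers effectively pay pb = ps − 51, where ps is the price sellers receive.
On the curves, pb = 1375/3 - (5/9)q and ps = 71.875 + (5/24)q; the wedge ps − pb = 51 gives 71.875 + (5/24)q − (1375/3 - (5/9)q) = 51, so q' = 31497/55.
Then pb = 1375/3 − (5/9)·(31497/55) = 1542/11 and ps = 71.875 + (5/24)·(31497/55) = 2103/11.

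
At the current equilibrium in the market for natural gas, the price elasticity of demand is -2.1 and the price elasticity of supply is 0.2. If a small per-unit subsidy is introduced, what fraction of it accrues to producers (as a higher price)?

For a small subsidy around the equilibrium, the benefit split depends on the relative slopes, which at a point are proportional to the elasticities.
Buyer share = εs/(εs + |εd|) = 0.2/(0.2 + 2.1) = 2/23; seller share = |εd|/(εs + |εd|) = 21/23.
So producers capture 21/23 of the subsidy.

Producer share = 21/23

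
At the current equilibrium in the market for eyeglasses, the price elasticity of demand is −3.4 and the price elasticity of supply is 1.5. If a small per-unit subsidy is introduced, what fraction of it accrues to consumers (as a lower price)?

Consumer share = 15/49

For a small subsidy around the equilibrium, the benefit split depends on the relative slopes, which at a point are proportional to the elasticities.
Buyer share = εs/(εs + |εd|) = 1.5/(1.5 + 3.4) = 15/49; seller share = |εd|/(εs + |εd|) = 34/49.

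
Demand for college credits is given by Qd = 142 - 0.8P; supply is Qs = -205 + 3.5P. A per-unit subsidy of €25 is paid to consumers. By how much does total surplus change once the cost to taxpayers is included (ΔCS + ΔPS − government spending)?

Pre-subsidy: 142 - 0.8P = -205 + 3.5P gives P* = 3470/43, Q* = 3330/43.
With the rebate, buyers effectively pay Pb = Ps − 25, where Ps is the price sellers receive.
Demand in terms of Ps becomes Qd = 142 − 0.8(Ps − 25) = 162 - 0.8Ps. Setting this equal to supply: 162 - 0.8Ps = -205 + 3.5Ps, so Ps = 3670/43.
Buyers pay Pb = 3670/43 − 25 = 2595/43; Q' = -205 + 3.5·(3670/43) = 4030/43.
ΔCS = ½(3330/43 + 4030/43)(3470/43 − 2595/43) = 3220000/1849; ΔPS = ½(3330/43 + 4030/43)(3670/43 − 3470/43) = 736000/1849.
Government spending = 25 × 4030/43 = 100750/43.
Net change = 3220000/1849 + 736000/1849 − 100750/43 = -8750/43. The loss equals the DWL triangle ½·25·700/43.

Net change in total surplus = -8750/43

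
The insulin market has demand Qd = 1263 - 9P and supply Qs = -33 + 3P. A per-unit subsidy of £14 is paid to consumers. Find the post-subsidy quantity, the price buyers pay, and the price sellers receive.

Q' = 322.5; buyers pay £104.5; sellers receive £118.5

Pre-subsidy: 1263 - 9P = -33 + 3P gives P* = 108, Q* = 291.
With the rebate, buyers effectively pay Pb = Ps − 14, where Ps is the price sellers receive.
Demand in terms of Ps becomes Qd = 1263 − 9(Ps − 14) = 1389 - 9Ps. Setting this equal to supply: 1389 - 9Ps = -33 + 3Ps, so Ps = 118.5.
Buyers pay Pb = 118.5 − 14 = 104.5; Q' = -33 + 3·118.5 = 322.5.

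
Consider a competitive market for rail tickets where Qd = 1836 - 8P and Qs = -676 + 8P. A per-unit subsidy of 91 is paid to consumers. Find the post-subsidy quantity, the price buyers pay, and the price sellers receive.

Q' = 944; buyers pay 111.5; sellers receive 202.5

Pre-subsidy: 1836 - 8P = -676 + 8P gives P* = 157, Q* = 580.
With the rebate, buyers effectively pay Pb = Ps − 91, where Ps is the price sellers receive.
Demand in terms of Ps becomes Qd = 1836 − 8(Ps − 91) = 2564 - 8Ps. Setting this equal to supply: 2564 - 8Ps = -676 + 8Ps, so Ps = 202.5.
Buyers pay Pb = 202.5 − 91 = 111.5; Q' = -676 + 8·202.5 = 944.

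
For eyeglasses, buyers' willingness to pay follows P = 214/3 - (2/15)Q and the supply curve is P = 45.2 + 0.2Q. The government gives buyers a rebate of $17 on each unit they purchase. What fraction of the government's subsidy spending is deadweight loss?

Pre-subsidy: 214/3 - (2/15)Q = 45.2 + 0.2Q gives Q* = 78.4 and P* = 60.88.
With the rebate, buyers effectively pay Pb = Ps − 17, where Ps is the price sellers receive.
On the curves, Pb = 214/3 - (2/15)Q and Ps = 45.2 + 0.2Q; the wedge Ps − Pb = 17 gives 45.2 + 0.2Q − (214/3 - (2/15)Q) = 17, so Q' = 129.4.
Then Pb = 214/3 − (2/15)·129.4 = 54.08 and Ps = 45.2 + 0.2·129.4 = 71.08.
ΔCS = ½(78.4 + 129.4)(60.88 − 54.08) = 706.52; ΔPS = ½(78.4 + 129.4)(71.08 − 60.88) = 1059.78.
Government spending = 17 × 129.4 = 2199.8.
DWL = ½ × 17 × (129.4 − 78.4) = 433.5; fraction = 433.5 / 2199.8 = 255/1294.

DWL / government spending = 255/1294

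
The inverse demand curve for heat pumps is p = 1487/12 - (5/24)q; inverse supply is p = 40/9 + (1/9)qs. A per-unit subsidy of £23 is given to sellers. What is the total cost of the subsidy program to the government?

Pre-subsidy: 1487/12 - (5/24)q = 40/9 + (1/9)q gives q* = 374 and p* = 46.
With the subsidy, sellers receive ps = pb + 23 for each unit, where pb is the price buyers pay.
On the curves, pb = 1487/12 - (5/24)q and ps = 40/9 + (1/9)q; the wedge ps − pb = 23 gives 40/9 + (1/9)q − (1487/12 - (5/24)q) = 23, so q' = 446.
Then pb = 1487/12 − (5/24)·446 = 31 and ps = 40/9 + (1/9)·446 = 54.
Government outlay = subsidy × quantity = 23 × 446 = 10258.

Government cost = £10258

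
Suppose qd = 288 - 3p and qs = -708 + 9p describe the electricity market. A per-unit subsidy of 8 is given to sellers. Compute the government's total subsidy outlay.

Government cost = 456

Pre-subsidy: 288 - 3p = -708 + 9p gives p* = 83, q* = 39.
With the subsidy, sellers receive ps = pb + 8 for each unit, where pb is the price buyers pay.
Supply in terms of pb becomes qs = -708 + 9(pb + 8) = -636 + 9pb. Setting this equal to demand: 288 - 3pb = -636 + 9pb, so pb = 77.
Sellers receive ps = 77 + 8 = 85; q' = 288 − 3·77 = 57.
Government outlay = subsidy × quantity = 8 × 57 = 456.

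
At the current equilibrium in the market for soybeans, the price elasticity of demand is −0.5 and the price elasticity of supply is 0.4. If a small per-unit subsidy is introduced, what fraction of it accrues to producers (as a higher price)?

Producer share = 5/9

For a small subsidy around the equilibrium, the benefit split depends on the relative slopes, which at a point are proportional to the elasticities.
Buyer share = εs/(εs + |εd|) = 0.4/(0.4 + 0.5) = 4/9; seller share = |εd|/(εs + |εd|) = 5/9.
So producers capture 5/9 of the subsidy.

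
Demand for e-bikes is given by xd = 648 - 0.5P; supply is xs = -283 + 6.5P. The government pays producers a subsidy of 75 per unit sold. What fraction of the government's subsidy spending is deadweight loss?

DWL / government spending = 975/34514

Pre-subsidy: 648 - 0.5P = -283 + 6.5P gives P* = 133, x* = 581.5.
With the subsidy, sellers receive Ps = Pb + 75 for each unit, where Pb is the price buyers pay.
Supply in terms of Pb becomes xs = -283 + 6.5(Pb + 75) = 204.5 + 6.5Pb. Setting this equal to demand: 648 - 0.5Pb = 204.5 + 6.5Pb, so Pb = 887/14.
Sellers receive Ps = 887/14 + 75 = 1937/14; x' = 648 − 0.5·(887/14) = 17257/28.
ΔCS = ½(581.5 + 17257/28)(133 − 887/14) = 32700525/784; ΔPS = ½(581.5 + 17257/28)(1937/14 − 133) = 2515425/784.
Government spending = 75 × 17257/28 = 1294275/28.
DWL = ½ × 75 × (17257/28 − 581.5) = 73125/56; fraction = (73125/56) / (1294275/28) = 975/34514.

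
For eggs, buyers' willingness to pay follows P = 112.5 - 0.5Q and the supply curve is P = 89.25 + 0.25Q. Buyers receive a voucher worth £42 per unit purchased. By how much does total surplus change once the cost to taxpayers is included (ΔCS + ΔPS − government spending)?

Net change in total surplus = -£1176

Pre-subsidy: 112.5 - 0.5Q = 89.25 + 0.25Q gives Q* = 31 and P* = 97.
With the rebate, buyers effectively pay Pb = Ps − 42, where Ps is the price sellers receive.
On the curves, Pb = 112.5 - 0.5Q and Ps = 89.25 + 0.25Q; the wedge Ps − Pb = 42 gives 89.25 + 0.25Q − (112.5 - 0.5Q) = 42, so Q' = 87.
Then Pb = 112.5 − 0.5·87 = 69 and Ps = 89.25 + 0.25·87 = 111.
ΔCS = ½(31 + 87)(97 − 69) = 1652; ΔPS = ½(31 + 87)(111 − 97) = 826.
Government spending = 42 × 87 = 3654.
Net change = 1652 + 826 − 3654 = -1176. The loss equals the DWL triangle ½·42·56.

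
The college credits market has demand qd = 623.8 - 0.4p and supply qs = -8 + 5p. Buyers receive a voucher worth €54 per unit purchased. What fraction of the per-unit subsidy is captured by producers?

Producer share = 2/27

Pre-subsidy: 623.8 - 0.4p = -8 + 5p gives p* = 117, q* = 577.
With the rebate, buyers effectively pay pb = ps − 54, where ps is the price sellers receive.
Demand in terms of ps becomes qd = 623.8 − 0.4(ps − 54) = 645.4 - 0.4ps. Setting this equal to supply: 645.4 - 0.4ps = -8 + 5ps, so ps = 121.
Buyers pay pb = 121 − 54 = 67; q' = -8 + 5·121 = 597.
Buyers' price falls by p* − pb = 117 − 67 = 50; sellers' price rises by ps − p* = 121 − 117 = 4.
So producers capture 4/54 = 2/27 of each unit of subsidy.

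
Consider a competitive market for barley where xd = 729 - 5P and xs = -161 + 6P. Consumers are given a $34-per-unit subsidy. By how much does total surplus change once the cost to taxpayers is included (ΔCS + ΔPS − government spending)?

Net change in total surplus = -17340/11

Pre-subsidy: 729 - 5P = -161 + 6P gives P* = 890/11, x* = 3569/11.
With the rebate, buyers effectively pay Pb = Ps − 34, where Ps is the price sellers receive.
Demand in terms of Ps becomes xd = 729 − 5(Ps − 34) = 899 - 5Ps. Setting this equal to supply: 899 - 5Ps = -161 + 6Ps, so Ps = 1060/11.
Buyers pay Pb = 1060/11 − 34 = 686/11; x' = -161 + 6·(1060/11) = 4589/11.
ΔCS = ½(3569/11 + 4589/11)(890/11 − 686/11) = 832116/121; ΔPS = ½(3569/11 + 4589/11)(1060/11 − 890/11) = 693430/121.
Government spending = 34 × 4589/11 = 156026/11.
Net change = 832116/121 + 693430/121 − 156026/11 = -17340/11. The loss equals the DWL triangle ½·34·1020/11.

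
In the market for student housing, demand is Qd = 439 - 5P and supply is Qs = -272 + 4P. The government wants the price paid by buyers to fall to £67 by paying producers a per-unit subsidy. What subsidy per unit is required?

Required subsidy s = £27 per unit

At a buyer price of 67, quantity demanded is 439 − 5·67 = 104.
Sellers supply 104 only when they receive Ps with -272 + 4·Ps = 104, i.e. Ps = 94.
s = Ps − Pb = 94 − 67 = 27.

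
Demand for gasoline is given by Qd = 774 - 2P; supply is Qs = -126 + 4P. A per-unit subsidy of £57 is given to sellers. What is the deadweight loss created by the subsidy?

Deadweight loss = £2166

Pre-subsidy: 774 - 2P = -126 + 4P gives P* = 150, Q* = 474.
With the subsidy, sellers receive Ps = Pb + 57 for each unit, where Pb is the price buyers pay.
Supply in terms of Pb becomes Qs = -126 + 4(Pb + 57) = 102 + 4Pb. Setting this equal to demand: 774 - 2Pb = 102 + 4Pb, so Pb = 112.
Sellers receive Ps = 112 + 57 = 169; Q' = 774 − 2·112 = 550.
The subsidy expands output by 550 − 474 = 76 past the efficient level; on those units the gap between marginal cost and willingness to pay runs from 0 up to 57.
DWL = ½ × 57 × 76 = 2166.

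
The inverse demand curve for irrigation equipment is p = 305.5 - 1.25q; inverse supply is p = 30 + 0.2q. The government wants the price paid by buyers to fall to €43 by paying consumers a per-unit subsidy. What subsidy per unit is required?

Required subsidy s = €29 per unit

At a buyer price of 43, quantity demanded is 244.4 − 0.8·43 = 210.
Sellers supply 210 only when they receive ps = 30 + 0.2·210 = 72.
s = ps − pb = 72 − 43 = 29.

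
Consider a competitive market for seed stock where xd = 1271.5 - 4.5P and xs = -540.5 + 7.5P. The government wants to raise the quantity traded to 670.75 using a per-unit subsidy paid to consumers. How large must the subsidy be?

Required subsidy s = 28 per unit

At x = 670.75, invert demand for the buyer price: Pb = (1271.5 − 670.75)/4.5 = 133.5; invert supply for the seller price: Ps = (670.75 − (-540.5))/7.5 = 161.5.
The subsidy must fill the gap: s = Ps − Pb = 161.5 − 133.5 = 28.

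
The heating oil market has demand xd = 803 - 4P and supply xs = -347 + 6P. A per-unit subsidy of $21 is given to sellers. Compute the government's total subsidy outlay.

Government cost = $8261.4

Pre-subsidy: 803 - 4P = -347 + 6P gives P* = 115, x* = 343.
With the subsidy, sellers receive Ps = Pb + 21 for each unit, where Pb is the price buyers pay.
Supply in terms of Pb becomes xs = -347 + 6(Pb + 21) = -221 + 6Pb. Setting this equal to demand: 803 - 4Pb = -221 + 6Pb, so Pb = 102.4.
Sellers receive Ps = 102.4 + 21 = 123.4; x' = 803 − 4·102.4 = 393.4.
Government outlay = subsidy × quantity = 21 × 393.4 = 8261.4.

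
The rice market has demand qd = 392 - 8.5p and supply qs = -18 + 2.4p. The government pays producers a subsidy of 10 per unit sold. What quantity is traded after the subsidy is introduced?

Pre-subsidy: 392 - 8.5p = -18 + 2.4p gives p* = 4100/109, q* = 7878/109.
With the subsidy, sellers receive ps = pb + 10 for each unit, where pb is the price buyers pay.
Supply in terms of pb becomes qs = -18 + 2.4(pb + 10) = 6 + 2.4pb. Setting this equal to demand: 392 - 8.5pb = 6 + 2.4pb, so pb = 3860/109.
Sellers receive ps = 3860/109 + 10 = 4950/109; q' = 392 − 8.5·(3860/109) = 9918/109.

q' = 9918/109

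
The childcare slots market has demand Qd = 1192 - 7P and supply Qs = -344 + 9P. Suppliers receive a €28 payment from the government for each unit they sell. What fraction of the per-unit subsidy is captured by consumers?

Pre-subsidy: 1192 - 7P = -344 + 9P gives P* = 96, Q* = 520.
With the subsidy, sellers receive Ps = Pb + 28 for each unit, where Pb is the price buyers pay.
Supply in terms of Pb becomes Qs = -344 + 9(Pb + 28) = -92 + 9Pb. Setting this equal to demand: 1192 - 7Pb = -92 + 9Pb, so Pb = 80.25.
Sellers receive Ps = 80.25 + 28 = 108.25; Q' = 1192 − 7·80.25 = 630.25.
Buyers' price falls by P* − Pb = 96 − 80.25 = 15.75; sellers' price rises by Ps − P* = 108.25 − 96 = 12.25.
So consumers capture 15.75/28 = 0.5625 of each unit of subsidy.

Consumer share = 0.5625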